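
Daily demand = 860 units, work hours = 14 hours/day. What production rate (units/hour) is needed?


Formula: Production Rate = Daily Demand / Available Hours
Rate = 860 units/day / 14 hours/day
Rate = 61.4 units/hour

61.4 units/hour


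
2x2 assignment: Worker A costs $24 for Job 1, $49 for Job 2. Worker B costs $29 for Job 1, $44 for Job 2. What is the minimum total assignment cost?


Option 1: A->1 + B->2 = $24 + $44 = $68
Option 2: A->2 + B->1 = $49 + $29 = $78
Min cost = min($68, $78) = $68

$68


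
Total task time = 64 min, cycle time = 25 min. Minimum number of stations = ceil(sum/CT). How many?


Formula: N_min = ceil(Sum of Task Times / Cycle Time)
N_min = ceil(64 min / 25 min) = ceil(2.56)
N_min = 3 stations

3


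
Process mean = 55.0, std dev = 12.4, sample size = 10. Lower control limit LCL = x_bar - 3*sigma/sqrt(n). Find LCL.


LCL = 55.0 - 3 * 12.4 / sqrt(10)

43.24


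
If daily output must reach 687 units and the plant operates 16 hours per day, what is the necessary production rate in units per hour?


Formula: Production Rate = Daily Demand / Available Hours
Rate = 687 units/day / 16 hours/day
Rate = 42.9 units/hour

42.9 units/hour


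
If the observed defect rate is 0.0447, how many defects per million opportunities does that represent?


DPMO = defect_rate * 1000000 = 0.0447 * 1000000

44700


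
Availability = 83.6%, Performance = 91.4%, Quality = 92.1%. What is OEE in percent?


Formula: OEE = Availability * Performance * Quality / 10000
A * P = 83.6% * 91.4% / 100 = 76.41%
OEE = 76.41% * 92.1% / 100 = 70.4%

70.4%


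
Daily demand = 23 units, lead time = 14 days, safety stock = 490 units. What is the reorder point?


Formula: ROP = (Daily Demand * Lead Time) + Safety Stock
Demand during lead time = 23 * 14 = 322 units
ROP = 322 + 490 = 812 units

812 units


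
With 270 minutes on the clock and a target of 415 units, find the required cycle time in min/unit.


Formula: CT = Available Time / Number of Units
CT = 270 min / 415 units
CT = 0.65 min/unit

0.65 min/unit


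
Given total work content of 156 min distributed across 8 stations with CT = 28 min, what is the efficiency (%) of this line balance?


Formula: Efficiency = Sum of Task Times / (N_stations * CT) * 100
Total station capacity = 8 stations * 28 min = 224 min
Efficiency = 156 / 224 * 100 = 69.6%

69.6%


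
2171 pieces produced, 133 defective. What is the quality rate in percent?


Formula: Quality Rate = Good Pieces / Total Pieces * 100
Good pieces = 2171 - 133 = 2038
QR = 2038 / 2171 * 100 = 93.9%

93.9%


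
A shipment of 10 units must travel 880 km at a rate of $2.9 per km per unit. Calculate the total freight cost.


TC = dist * cost * units = 880 * 2.9 * 10 = $25520.00

$25520.00


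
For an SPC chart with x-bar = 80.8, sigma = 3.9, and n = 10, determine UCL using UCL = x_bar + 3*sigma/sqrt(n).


UCL = 80.8 + 3 * 3.9 / sqrt(10)

84.5


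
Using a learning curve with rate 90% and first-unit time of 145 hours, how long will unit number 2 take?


Formula: T_n = T_1 * (learning_rate)^(log2(n)) where learning_rate = rate/100
Doublings = log2(2) = 1
T_n = 145 * 0.9^1
T_n = 145 * 0.9 = 130.5 hours

130.5 hours


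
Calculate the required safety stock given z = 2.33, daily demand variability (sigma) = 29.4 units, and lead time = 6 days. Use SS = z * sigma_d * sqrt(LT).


Formula: SS = z * sigma_d * sqrt(LT)
sqrt(LT) = sqrt(6) = 2.4495
SS = 2.33 * 29.4 * 2.4495
SS = 167.8 units

167.8 units


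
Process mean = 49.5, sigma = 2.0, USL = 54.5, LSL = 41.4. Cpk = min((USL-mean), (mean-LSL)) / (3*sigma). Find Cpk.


Cpu = (54.5 - 49.5) / (3 * 2.0) = 0.83
Cpl = (49.5 - 41.4) / (3 * 2.0) = 1.35
Cpk = min(0.83, 1.35) = 0.83

0.83


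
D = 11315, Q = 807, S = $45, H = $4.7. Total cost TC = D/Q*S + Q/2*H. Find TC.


TC = 11315/807 * 45 + 807/2 * 4.7

$2527.40


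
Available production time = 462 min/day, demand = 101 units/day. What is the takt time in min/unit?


Formula: Takt Time = Available Production Time / Customer Demand
Takt = 462 min/day / 101 units/day
Takt = 4.57 min/unit

4.57 min/unit


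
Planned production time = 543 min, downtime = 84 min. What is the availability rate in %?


Formula: Availability = (Planned Time - Downtime) / Planned Time * 100
Uptime = 543 - 84 = 459 min
Availability = 459 / 543 * 100 = 84.5%

84.5%


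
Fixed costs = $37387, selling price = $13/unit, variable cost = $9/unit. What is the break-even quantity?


Formula: BEQ = Fixed Costs / (Price - Variable Cost)
Contribution margin = $13 - $9 = $4/unit
BEQ = ceil($37387 / $4/unit) = ceil(9346.75) = 9347 units

9347 units


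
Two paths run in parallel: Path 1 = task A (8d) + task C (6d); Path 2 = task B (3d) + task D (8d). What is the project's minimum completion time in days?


Path 1 = 8 + 6 = 14 days
Path 2 = 3 + 8 = 11 days
Duration = max(14, 11) = 14 days

14 days


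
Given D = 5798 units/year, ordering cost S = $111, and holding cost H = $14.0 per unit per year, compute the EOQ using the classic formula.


Formula: EOQ = sqrt(2 * D * S / H)
Numerator: 2 * 5798 * 111 = 1287156
2DS/H = 1287156 / 14.0 = 91939.7
EOQ = sqrt(91939.7) = 303.2 units

303.2 units


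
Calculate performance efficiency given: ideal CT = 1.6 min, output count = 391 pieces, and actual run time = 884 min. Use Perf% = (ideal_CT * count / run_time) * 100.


Formula: Performance = (Ideal CT * Total Count) / Run Time * 100
Ideal output time = 1.6 * 391 = 625.6 min
Performance = 625.6 / 884 * 100 = 70.8%

70.8%


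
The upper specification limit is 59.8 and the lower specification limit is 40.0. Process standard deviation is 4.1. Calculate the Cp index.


Cp = (59.8 - 40.0) / (6 * 4.1)

0.8


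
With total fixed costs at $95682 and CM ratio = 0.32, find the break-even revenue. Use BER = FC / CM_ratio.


Formula: BER = Fixed Costs / Contribution Margin Ratio
BER = $95682 / 0.32
BER = $299006.25 (to the nearest cent)

$299006.25


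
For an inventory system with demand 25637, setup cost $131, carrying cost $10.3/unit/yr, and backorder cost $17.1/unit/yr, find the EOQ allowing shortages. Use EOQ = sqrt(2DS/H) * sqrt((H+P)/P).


Formula: EOQ* = sqrt(2DS/H) * sqrt((H+P)/P)
Base EOQ = sqrt(2*25637*131/10.3) = 807.54 units
Correction = sqrt((10.3+17.1)/17.1) = 1.26584
EOQ* = 807.54 * 1.26584 = 1022.2 units

1022.2 units


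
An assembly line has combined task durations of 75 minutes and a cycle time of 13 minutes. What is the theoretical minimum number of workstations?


Formula: N_min = ceil(Sum of Task Times / Cycle Time)
N_min = ceil(75 min / 13 min) = ceil(5.7692)
N_min = 6 stations

6


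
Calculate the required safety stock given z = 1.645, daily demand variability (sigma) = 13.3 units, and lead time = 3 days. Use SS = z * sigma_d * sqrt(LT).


Formula: SS = z * sigma_d * sqrt(LT)
sqrt(LT) = sqrt(3) = 1.7321
SS = 1.645 * 13.3 * 1.7321
SS = 37.9 units

37.9 units


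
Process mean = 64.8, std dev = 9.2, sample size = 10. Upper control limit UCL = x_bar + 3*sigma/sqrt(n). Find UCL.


UCL = 64.8 + 3 * 9.2 / sqrt(10)

73.53


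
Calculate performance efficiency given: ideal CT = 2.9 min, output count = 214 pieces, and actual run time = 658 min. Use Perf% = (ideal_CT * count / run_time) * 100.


Formula: Performance = (Ideal CT * Total Count) / Run Time * 100
Ideal output time = 2.9 * 214 = 620.6 min
Performance = 620.6 / 658 * 100 = 94.3%

94.3%


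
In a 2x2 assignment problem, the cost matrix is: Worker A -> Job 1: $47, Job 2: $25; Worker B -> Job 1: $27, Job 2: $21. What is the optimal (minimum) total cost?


Option 1: A->1 + B->2 = $47 + $21 = $68
Option 2: A->2 + B->1 = $25 + $27 = $52
Min cost = min($68, $52) = $52

$52


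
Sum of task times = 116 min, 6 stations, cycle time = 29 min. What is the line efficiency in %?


Formula: Efficiency = Sum of Task Times / (N_stations * CT) * 100
Total station capacity = 6 stations * 29 min = 174 min
Efficiency = 116 / 174 * 100 = 66.7%

66.7%


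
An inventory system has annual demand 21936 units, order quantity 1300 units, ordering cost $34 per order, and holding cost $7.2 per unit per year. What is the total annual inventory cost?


TC = 21936/1300 * 34 + 1300/2 * 7.2

$5253.71


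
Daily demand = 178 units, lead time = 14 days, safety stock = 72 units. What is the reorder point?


Formula: ROP = (Daily Demand * Lead Time) + Safety Stock
Demand during lead time = 178 * 14 = 2492 units
ROP = 2492 + 72 = 2564 units

2564 units


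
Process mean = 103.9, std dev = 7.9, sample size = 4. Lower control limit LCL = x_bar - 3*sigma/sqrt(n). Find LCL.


LCL = 103.9 - 3 * 7.9 / sqrt(4)

92.05


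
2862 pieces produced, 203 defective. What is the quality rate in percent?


Formula: Quality Rate = Good Pieces / Total Pieces * 100
Good pieces = 2862 - 203 = 2659
QR = 2659 / 2862 * 100 = 92.9%

92.9%


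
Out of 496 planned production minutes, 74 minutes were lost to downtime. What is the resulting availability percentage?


Formula: Availability = (Planned Time - Downtime) / Planned Time * 100
Uptime = 496 - 74 = 422 min
Availability = 422 / 496 * 100 = 85.1%

85.1%


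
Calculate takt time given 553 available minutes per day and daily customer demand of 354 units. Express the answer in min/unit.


Formula: Takt Time = Available Production Time / Customer Demand
Takt = 553 min/day / 354 units/day
Takt = 1.56 min/unit

1.56 min/unit


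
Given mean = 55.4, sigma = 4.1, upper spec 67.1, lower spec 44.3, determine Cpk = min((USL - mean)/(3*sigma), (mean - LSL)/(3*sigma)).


Cpu = (67.1 - 55.4) / (3 * 4.1) = 0.95
Cpl = (55.4 - 44.3) / (3 * 4.1) = 0.9
Cpk = min(0.95, 0.9) = 0.9

0.9


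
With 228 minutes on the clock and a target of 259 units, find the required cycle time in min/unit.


Formula: CT = Available Time / Number of Units
CT = 228 min / 259 units
CT = 0.88 min/unit

0.88 min/unit


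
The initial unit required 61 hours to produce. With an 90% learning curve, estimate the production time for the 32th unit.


Formula: T_n = T_1 * (learning_rate)^(log2(n)) where learning_rate = rate/100
Doublings = log2(32) = 5
T_n = 61 * 0.9^5
T_n = 61 * 0.5905 = 36.0 hours

36.0 hours


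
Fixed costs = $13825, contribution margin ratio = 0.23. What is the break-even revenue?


Formula: BER = Fixed Costs / Contribution Margin Ratio
BER = $13825 / 0.23
BER = $60108.70 (to the nearest cent)

$60108.70


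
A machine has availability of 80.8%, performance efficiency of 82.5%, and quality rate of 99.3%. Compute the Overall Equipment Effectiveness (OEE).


Formula: OEE = Availability * Performance * Quality / 10000
A * P = 80.8% * 82.5% / 100 = 66.66%
OEE = 66.66% * 99.3% / 100 = 66.2%

66.2%


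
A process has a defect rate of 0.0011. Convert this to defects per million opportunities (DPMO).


DPMO = defect_rate * 1000000 = 0.0011 * 1000000

1100


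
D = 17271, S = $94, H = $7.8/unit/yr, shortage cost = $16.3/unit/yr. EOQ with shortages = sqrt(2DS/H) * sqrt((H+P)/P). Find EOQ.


Formula: EOQ* = sqrt(2DS/H) * sqrt((H+P)/P)
Base EOQ = sqrt(2*17271*94/7.8) = 645.19 units
Correction = sqrt((7.8+16.3)/16.3) = 1.21595
EOQ* = 645.19 * 1.21595 = 784.5 units

784.5 units


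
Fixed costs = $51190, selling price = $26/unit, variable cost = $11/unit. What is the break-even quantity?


Formula: BEQ = Fixed Costs / (Price - Variable Cost)
Contribution margin = $26 - $11 = $15/unit
BEQ = ceil($51190 / $15/unit) = ceil(3412.67) = 3413 units

3413 units


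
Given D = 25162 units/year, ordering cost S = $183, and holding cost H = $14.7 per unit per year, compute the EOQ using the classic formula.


Formula: EOQ = sqrt(2 * D * S / H)
Numerator: 2 * 25162 * 183 = 9209292
2DS/H = 9209292 / 14.7 = 626482.4
EOQ = sqrt(626482.4) = 791.5 units

791.5 units


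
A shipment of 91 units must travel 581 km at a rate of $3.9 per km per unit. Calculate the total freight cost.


TC = dist * cost * units = 581 * 3.9 * 91 = $206196.90

$206196.90


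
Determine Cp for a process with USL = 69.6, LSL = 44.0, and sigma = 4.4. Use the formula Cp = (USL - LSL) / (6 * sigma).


Cp = (69.6 - 44.0) / (6 * 4.4)

0.97


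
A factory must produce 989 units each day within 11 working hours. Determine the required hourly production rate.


Formula: Production Rate = Daily Demand / Available Hours
Rate = 989 units/day / 11 hours/day
Rate = 89.9 units/hour

89.9 units/hour


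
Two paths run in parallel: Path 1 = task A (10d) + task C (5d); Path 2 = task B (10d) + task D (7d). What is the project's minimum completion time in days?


Path 1 = 10 + 5 = 15 days
Path 2 = 10 + 7 = 17 days
Duration = max(15, 17) = 17 days

17 days


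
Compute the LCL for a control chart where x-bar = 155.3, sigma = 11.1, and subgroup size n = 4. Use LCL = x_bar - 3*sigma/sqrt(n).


LCL = 155.3 - 3 * 11.1 / sqrt(4)

138.65


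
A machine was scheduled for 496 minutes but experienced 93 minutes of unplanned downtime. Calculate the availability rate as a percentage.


Formula: Availability = (Planned Time - Downtime) / Planned Time * 100
Uptime = 496 - 93 = 403 min
Availability = 403 / 496 * 100 = 81.3%

81.3%


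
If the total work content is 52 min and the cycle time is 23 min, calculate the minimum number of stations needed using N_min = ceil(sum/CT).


Formula: N_min = ceil(Sum of Task Times / Cycle Time)
N_min = ceil(52 min / 23 min) = ceil(2.2609)
N_min = 3 stations

3


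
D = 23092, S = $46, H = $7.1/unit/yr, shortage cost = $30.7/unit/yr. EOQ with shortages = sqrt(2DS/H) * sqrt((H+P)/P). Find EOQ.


Formula: EOQ* = sqrt(2DS/H) * sqrt((H+P)/P)
Base EOQ = sqrt(2*23092*46/7.1) = 547.01 units
Correction = sqrt((7.1+30.7)/30.7) = 1.10963
EOQ* = 547.01 * 1.10963 = 607.0 units

607.0 units


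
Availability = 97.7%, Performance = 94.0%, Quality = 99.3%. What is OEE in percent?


Formula: OEE = Availability * Performance * Quality / 10000
A * P = 97.7% * 94.0% / 100 = 91.84%
OEE = 91.84% * 99.3% / 100 = 91.2%

91.2%


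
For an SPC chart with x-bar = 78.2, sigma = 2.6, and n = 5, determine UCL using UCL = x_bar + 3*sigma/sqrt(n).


UCL = 78.2 + 3 * 2.6 / sqrt(5)

81.69


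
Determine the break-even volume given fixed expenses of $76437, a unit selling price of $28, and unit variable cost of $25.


Formula: BEQ = Fixed Costs / (Price - Variable Cost)
Contribution margin = $28 - $25 = $3/unit
BEQ = ceil($76437 / $3/unit) = ceil(25479.0) = 25479 units

25479 units


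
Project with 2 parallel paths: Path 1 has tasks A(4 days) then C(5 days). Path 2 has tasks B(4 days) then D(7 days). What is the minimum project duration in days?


Path 1 = 4 + 5 = 9 days
Path 2 = 4 + 7 = 11 days
Duration = max(9, 11) = 11 days

11 days


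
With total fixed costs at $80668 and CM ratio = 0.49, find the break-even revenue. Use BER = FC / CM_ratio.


Formula: BER = Fixed Costs / Contribution Margin Ratio
BER = $80668 / 0.49
BER = $164628.57 (to the nearest cent)

$164628.57


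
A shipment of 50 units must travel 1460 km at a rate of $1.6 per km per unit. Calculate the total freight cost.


TC = dist * cost * units = 1460 * 1.6 * 50 = $116800.00

$116800.00


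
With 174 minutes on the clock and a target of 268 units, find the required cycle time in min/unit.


Formula: CT = Available Time / Number of Units
CT = 174 min / 268 units
CT = 0.65 min/unit

0.65 min/unit


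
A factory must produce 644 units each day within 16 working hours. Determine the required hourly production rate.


Formula: Production Rate = Daily Demand / Available Hours
Rate = 644 units/day / 16 hours/day
Rate = 40.3 units/hour

40.3 units/hour


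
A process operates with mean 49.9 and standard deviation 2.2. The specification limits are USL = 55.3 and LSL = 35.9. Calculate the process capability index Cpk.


Cpu = (55.3 - 49.9) / (3 * 2.2) = 0.82
Cpl = (49.9 - 35.9) / (3 * 2.2) = 2.12
Cpk = min(0.82, 2.12) = 0.82

0.82


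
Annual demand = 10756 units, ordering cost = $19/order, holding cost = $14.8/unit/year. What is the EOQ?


Formula: EOQ = sqrt(2 * D * S / H)
Numerator: 2 * 10756 * 19 = 408728
2DS/H = 408728 / 14.8 = 27616.8
EOQ = sqrt(27616.8) = 166.2 units

166.2 units


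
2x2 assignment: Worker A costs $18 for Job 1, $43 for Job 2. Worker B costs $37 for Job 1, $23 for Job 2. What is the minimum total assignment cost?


Option 1: A->1 + B->2 = $18 + $23 = $41
Option 2: A->2 + B->1 = $43 + $37 = $80
Min cost = min($41, $80) = $41

$41


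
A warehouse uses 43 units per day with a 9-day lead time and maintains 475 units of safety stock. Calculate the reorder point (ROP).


Formula: ROP = (Daily Demand * Lead Time) + Safety Stock
Demand during lead time = 43 * 9 = 387 units
ROP = 387 + 475 = 862 units

862 units


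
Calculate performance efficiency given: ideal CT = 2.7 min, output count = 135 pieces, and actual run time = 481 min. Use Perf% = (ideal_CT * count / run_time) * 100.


Formula: Performance = (Ideal CT * Total Count) / Run Time * 100
Ideal output time = 2.7 * 135 = 364.5 min
Performance = 364.5 / 481 * 100 = 75.8%

75.8%


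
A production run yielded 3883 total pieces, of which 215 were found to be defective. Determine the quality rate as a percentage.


Formula: Quality Rate = Good Pieces / Total Pieces * 100
Good pieces = 3883 - 215 = 3668
QR = 3668 / 3883 * 100 = 94.5%

94.5%


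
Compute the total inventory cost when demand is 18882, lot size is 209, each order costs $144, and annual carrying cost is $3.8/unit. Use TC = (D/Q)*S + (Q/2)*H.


TC = 18882/209 * 144 + 209/2 * 3.8

$13406.71


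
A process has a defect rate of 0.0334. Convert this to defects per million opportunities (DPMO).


DPMO = defect_rate * 1000000 = 0.0334 * 1000000

33400


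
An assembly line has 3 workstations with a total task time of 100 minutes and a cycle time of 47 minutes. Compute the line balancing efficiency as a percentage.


Formula: Efficiency = Sum of Task Times / (N_stations * CT) * 100
Total station capacity = 3 stations * 47 min = 141 min
Efficiency = 100 / 141 * 100 = 70.9%

70.9%


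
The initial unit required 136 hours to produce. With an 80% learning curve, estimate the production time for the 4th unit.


Formula: T_n = T_1 * (learning_rate)^(log2(n)) where learning_rate = rate/100
Doublings = log2(4) = 2
T_n = 136 * 0.8^2
T_n = 136 * 0.64 = 87.0 hours

87.0 hours


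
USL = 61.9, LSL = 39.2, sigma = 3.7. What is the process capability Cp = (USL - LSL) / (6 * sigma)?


Cp = (61.9 - 39.2) / (6 * 3.7)

1.02


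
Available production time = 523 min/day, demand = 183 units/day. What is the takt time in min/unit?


Formula: Takt Time = Available Production Time / Customer Demand
Takt = 523 min/day / 183 units/day
Takt = 2.86 min/unit

2.86 min/unit


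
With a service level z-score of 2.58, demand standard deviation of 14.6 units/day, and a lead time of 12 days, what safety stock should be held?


Formula: SS = z * sigma_d * sqrt(LT)
sqrt(LT) = sqrt(12) = 3.4641
SS = 2.58 * 14.6 * 3.4641
SS = 130.5 units

130.5 units


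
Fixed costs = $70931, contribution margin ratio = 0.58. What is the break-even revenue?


Formula: BER = Fixed Costs / Contribution Margin Ratio
BER = $70931 / 0.58
BER = $122294.83 (to the nearest cent)

$122294.83


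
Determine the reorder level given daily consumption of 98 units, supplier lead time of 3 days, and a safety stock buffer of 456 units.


Formula: ROP = (Daily Demand * Lead Time) + Safety Stock
Demand during lead time = 98 * 3 = 294 units
ROP = 294 + 456 = 750 units

750 units


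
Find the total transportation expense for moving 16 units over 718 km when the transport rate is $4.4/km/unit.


TC = dist * cost * units = 718 * 4.4 * 16 = $50547.20

$50547.20


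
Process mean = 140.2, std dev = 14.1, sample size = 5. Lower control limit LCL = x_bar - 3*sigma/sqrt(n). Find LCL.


LCL = 140.2 - 3 * 14.1 / sqrt(5)

121.28


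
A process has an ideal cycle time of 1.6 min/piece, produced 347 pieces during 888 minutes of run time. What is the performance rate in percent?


Formula: Performance = (Ideal CT * Total Count) / Run Time * 100
Ideal output time = 1.6 * 347 = 555.2 min
Performance = 555.2 / 888 * 100 = 62.5%

62.5%


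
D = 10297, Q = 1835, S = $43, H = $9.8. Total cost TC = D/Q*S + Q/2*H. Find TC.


TC = 10297/1835 * 43 + 1835/2 * 9.8

$9232.79


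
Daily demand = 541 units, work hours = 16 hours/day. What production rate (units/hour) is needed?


Formula: Production Rate = Daily Demand / Available Hours
Rate = 541 units/day / 16 hours/day
Rate = 33.8 units/hour

33.8 units/hour


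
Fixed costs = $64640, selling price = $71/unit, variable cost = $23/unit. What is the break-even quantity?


Formula: BEQ = Fixed Costs / (Price - Variable Cost)
Contribution margin = $71 - $23 = $48/unit
BEQ = ceil($64640 / $48/unit) = ceil(1346.67) = 1347 units

1347 units


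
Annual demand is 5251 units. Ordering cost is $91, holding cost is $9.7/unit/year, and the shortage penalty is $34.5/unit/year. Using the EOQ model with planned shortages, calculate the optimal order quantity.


Formula: EOQ* = sqrt(2DS/H) * sqrt((H+P)/P)
Base EOQ = sqrt(2*5251*91/9.7) = 313.89 units
Correction = sqrt((9.7+34.5)/34.5) = 1.13188
EOQ* = 313.89 * 1.13188 = 355.3 units

355.3 units


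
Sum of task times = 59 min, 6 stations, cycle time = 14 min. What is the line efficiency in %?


Formula: Efficiency = Sum of Task Times / (N_stations * CT) * 100
Total station capacity = 6 stations * 14 min = 84 min
Efficiency = 59 / 84 * 100 = 70.2%

70.2%


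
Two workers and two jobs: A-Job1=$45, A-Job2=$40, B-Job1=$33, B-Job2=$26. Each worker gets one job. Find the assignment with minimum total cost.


Option 1: A->1 + B->2 = $45 + $26 = $71
Option 2: A->2 + B->1 = $40 + $33 = $73
Min cost = min($71, $73) = $71

$71


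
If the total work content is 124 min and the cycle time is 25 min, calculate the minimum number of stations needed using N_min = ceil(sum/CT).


Formula: N_min = ceil(Sum of Task Times / Cycle Time)
N_min = ceil(124 min / 25 min) = ceil(4.96)
N_min = 5 stations

5


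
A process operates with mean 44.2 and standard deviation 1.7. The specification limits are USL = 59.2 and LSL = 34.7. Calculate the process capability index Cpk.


Cpu = (59.2 - 44.2) / (3 * 1.7) = 2.94
Cpl = (44.2 - 34.7) / (3 * 1.7) = 1.86
Cpk = min(2.94, 1.86) = 1.86

1.86


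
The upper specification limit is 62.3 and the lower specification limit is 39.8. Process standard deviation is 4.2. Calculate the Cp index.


Cp = (62.3 - 39.8) / (6 * 4.2)

0.89


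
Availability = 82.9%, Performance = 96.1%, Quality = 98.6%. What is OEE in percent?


Formula: OEE = Availability * Performance * Quality / 10000
A * P = 82.9% * 96.1% / 100 = 79.67%
OEE = 79.67% * 98.6% / 100 = 78.6%

78.6%


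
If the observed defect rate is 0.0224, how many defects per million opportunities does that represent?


DPMO = defect_rate * 1000000 = 0.0224 * 1000000

22400


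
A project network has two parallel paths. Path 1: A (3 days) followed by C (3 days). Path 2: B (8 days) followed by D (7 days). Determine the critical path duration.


Path 1 = 3 + 3 = 6 days
Path 2 = 8 + 7 = 15 days
Duration = max(6, 15) = 15 days

15 days


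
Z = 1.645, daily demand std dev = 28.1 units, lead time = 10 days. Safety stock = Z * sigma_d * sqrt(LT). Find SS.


Formula: SS = z * sigma_d * sqrt(LT)
sqrt(LT) = sqrt(10) = 3.1623
SS = 1.645 * 28.1 * 3.1623
SS = 146.2 units

146.2 units


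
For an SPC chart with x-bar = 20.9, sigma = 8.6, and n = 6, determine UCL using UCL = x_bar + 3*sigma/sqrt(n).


UCL = 20.9 + 3 * 8.6 / sqrt(6)

31.43


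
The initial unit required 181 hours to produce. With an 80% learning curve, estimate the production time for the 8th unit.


Formula: T_n = T_1 * (learning_rate)^(log2(n)) where learning_rate = rate/100
Doublings = log2(8) = 3
T_n = 181 * 0.8^3
T_n = 181 * 0.512 = 92.7 hours

92.7 hours


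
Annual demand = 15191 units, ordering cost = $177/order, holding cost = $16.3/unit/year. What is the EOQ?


Formula: EOQ = sqrt(2 * D * S / H)
Numerator: 2 * 15191 * 177 = 5377614
2DS/H = 5377614 / 16.3 = 329915.0
EOQ = sqrt(329915.0) = 574.4 units

574.4 units


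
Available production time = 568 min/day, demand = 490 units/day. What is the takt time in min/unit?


Formula: Takt Time = Available Production Time / Customer Demand
Takt = 568 min/day / 490 units/day
Takt = 1.16 min/unit

1.16 min/unit


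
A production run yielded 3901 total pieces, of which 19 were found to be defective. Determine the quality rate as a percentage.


Formula: Quality Rate = Good Pieces / Total Pieces * 100
Good pieces = 3901 - 19 = 3882
QR = 3882 / 3901 * 100 = 99.5%

99.5%


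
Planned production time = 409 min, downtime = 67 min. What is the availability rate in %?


Formula: Availability = (Planned Time - Downtime) / Planned Time * 100
Uptime = 409 - 67 = 342 min
Availability = 342 / 409 * 100 = 83.6%

83.6%


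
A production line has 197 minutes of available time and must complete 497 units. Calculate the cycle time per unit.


Formula: CT = Available Time / Number of Units
CT = 197 min / 497 units
CT = 0.4 min/unit

0.4 min/unit


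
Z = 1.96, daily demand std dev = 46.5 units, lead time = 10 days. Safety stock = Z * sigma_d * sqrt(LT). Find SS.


Formula: SS = z * sigma_d * sqrt(LT)
sqrt(LT) = sqrt(10) = 3.1623
SS = 1.96 * 46.5 * 3.1623
SS = 288.2 units

288.2 units


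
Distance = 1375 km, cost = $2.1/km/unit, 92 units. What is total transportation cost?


TC = dist * cost * units = 1375 * 2.1 * 92 = $265650.00

$265650.00


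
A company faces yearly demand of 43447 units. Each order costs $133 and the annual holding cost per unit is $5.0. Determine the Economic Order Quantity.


Formula: EOQ = sqrt(2 * D * S / H)
Numerator: 2 * 43447 * 133 = 11556902
2DS/H = 11556902 / 5.0 = 2311380.4
EOQ = sqrt(2311380.4) = 1520.3 units

1520.3 units


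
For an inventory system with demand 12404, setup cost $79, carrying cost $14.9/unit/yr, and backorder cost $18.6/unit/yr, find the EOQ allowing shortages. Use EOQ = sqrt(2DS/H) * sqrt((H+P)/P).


Formula: EOQ* = sqrt(2DS/H) * sqrt((H+P)/P)
Base EOQ = sqrt(2*12404*79/14.9) = 362.67 units
Correction = sqrt((14.9+18.6)/18.6) = 1.34204
EOQ* = 362.67 * 1.34204 = 486.7 units

486.7 units


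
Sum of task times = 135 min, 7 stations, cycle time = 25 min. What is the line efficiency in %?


Formula: Efficiency = Sum of Task Times / (N_stations * CT) * 100
Total station capacity = 7 stations * 25 min = 175 min
Efficiency = 135 / 175 * 100 = 77.1%

77.1%


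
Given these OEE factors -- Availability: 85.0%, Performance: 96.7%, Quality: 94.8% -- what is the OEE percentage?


Formula: OEE = Availability * Performance * Quality / 10000
A * P = 85.0% * 96.7% / 100 = 82.2%
OEE = 82.2% * 94.8% / 100 = 77.9%

77.9%


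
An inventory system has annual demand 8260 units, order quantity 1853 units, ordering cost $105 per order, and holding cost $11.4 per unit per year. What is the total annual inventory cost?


TC = 8260/1853 * 105 + 1853/2 * 11.4

$11030.15


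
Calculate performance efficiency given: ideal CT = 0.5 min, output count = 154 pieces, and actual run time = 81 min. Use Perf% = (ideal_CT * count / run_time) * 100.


Formula: Performance = (Ideal CT * Total Count) / Run Time * 100
Ideal output time = 0.5 * 154 = 77.0 min
Performance = 77.0 / 81 * 100 = 95.1%

95.1%


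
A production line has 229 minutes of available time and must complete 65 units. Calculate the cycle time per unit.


Formula: CT = Available Time / Number of Units
CT = 229 min / 65 units
CT = 3.52 min/unit

3.52 min/unit


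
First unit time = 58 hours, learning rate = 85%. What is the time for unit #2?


Formula: T_n = T_1 * (learning_rate)^(log2(n)) where learning_rate = rate/100
Doublings = log2(2) = 1
T_n = 58 * 0.85^1
T_n = 58 * 0.85 = 49.3 hours

49.3 hours


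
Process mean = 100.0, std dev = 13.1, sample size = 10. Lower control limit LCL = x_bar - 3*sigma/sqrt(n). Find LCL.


LCL = 100.0 - 3 * 13.1 / sqrt(10)

87.57


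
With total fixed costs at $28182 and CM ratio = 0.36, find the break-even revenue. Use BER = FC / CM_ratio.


Formula: BER = Fixed Costs / Contribution Margin Ratio
BER = $28182 / 0.36
BER = $78283.33 (to the nearest cent)

$78283.33


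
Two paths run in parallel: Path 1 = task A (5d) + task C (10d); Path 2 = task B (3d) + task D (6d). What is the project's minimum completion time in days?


Path 1 = 5 + 10 = 15 days
Path 2 = 3 + 6 = 9 days
Duration = max(15, 9) = 15 days

15 days


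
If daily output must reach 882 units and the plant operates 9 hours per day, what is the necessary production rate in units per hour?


Formula: Production Rate = Daily Demand / Available Hours
Rate = 882 units/day / 9 hours/day
Rate = 98.0 units/hour

98.0 units/hour


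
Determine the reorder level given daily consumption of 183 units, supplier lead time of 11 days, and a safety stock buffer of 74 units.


Formula: ROP = (Daily Demand * Lead Time) + Safety Stock
Demand during lead time = 183 * 11 = 2013 units
ROP = 2013 + 74 = 2087 units

2087 units


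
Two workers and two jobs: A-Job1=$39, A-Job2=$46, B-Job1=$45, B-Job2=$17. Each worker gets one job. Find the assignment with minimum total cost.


Option 1: A->1 + B->2 = $39 + $17 = $56
Option 2: A->2 + B->1 = $46 + $45 = $91
Min cost = min($56, $91) = $56

$56


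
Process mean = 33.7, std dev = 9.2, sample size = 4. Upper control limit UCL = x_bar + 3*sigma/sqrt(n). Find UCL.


UCL = 33.7 + 3 * 9.2 / sqrt(4)

47.5


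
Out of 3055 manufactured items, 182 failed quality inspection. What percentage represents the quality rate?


Formula: Quality Rate = Good Pieces / Total Pieces * 100
Good pieces = 3055 - 182 = 2873
QR = 2873 / 3055 * 100 = 94.0%

94.0%


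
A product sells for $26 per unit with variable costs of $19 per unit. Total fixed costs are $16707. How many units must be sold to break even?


Formula: BEQ = Fixed Costs / (Price - Variable Cost)
Contribution margin = $26 - $19 = $7/unit
BEQ = ceil($16707 / $7/unit) = ceil(2386.71) = 2387 units

2387 units


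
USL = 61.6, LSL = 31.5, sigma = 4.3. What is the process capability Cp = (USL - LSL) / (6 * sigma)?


Cp = (61.6 - 31.5) / (6 * 4.3)

1.17


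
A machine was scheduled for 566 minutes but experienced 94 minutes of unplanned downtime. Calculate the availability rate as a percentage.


Formula: Availability = (Planned Time - Downtime) / Planned Time * 100
Uptime = 566 - 94 = 472 min
Availability = 472 / 566 * 100 = 83.4%

83.4%


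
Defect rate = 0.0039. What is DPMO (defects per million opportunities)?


DPMO = defect_rate * 1000000 = 0.0039 * 1000000

3900


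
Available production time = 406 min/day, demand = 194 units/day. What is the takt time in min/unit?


Formula: Takt Time = Available Production Time / Customer Demand
Takt = 406 min/day / 194 units/day
Takt = 2.09 min/unit

2.09 min/unit


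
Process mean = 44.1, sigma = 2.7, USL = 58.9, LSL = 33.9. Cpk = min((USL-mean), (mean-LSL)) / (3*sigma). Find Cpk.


Cpu = (58.9 - 44.1) / (3 * 2.7) = 1.83
Cpl = (44.1 - 33.9) / (3 * 2.7) = 1.26
Cpk = min(1.83, 1.26) = 1.26

1.26


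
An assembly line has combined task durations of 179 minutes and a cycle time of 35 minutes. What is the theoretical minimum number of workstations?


Formula: N_min = ceil(Sum of Task Times / Cycle Time)
N_min = ceil(179 min / 35 min) = ceil(5.1143)
N_min = 6 stations

6


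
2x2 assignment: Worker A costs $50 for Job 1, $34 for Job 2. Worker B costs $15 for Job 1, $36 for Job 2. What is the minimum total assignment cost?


Option 1: A->1 + B->2 = $50 + $36 = $86
Option 2: A->2 + B->1 = $34 + $15 = $49
Min cost = min($86, $49) = $49

$49


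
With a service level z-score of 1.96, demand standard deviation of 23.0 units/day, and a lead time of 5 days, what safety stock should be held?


Formula: SS = z * sigma_d * sqrt(LT)
sqrt(LT) = sqrt(5) = 2.2361
SS = 1.96 * 23.0 * 2.2361
SS = 100.8 units

100.8 units


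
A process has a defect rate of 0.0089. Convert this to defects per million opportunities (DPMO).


DPMO = defect_rate * 1000000 = 0.0089 * 1000000

8900


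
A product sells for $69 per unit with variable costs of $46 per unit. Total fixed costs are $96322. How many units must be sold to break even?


Formula: BEQ = Fixed Costs / (Price - Variable Cost)
Contribution margin = $69 - $46 = $23/unit
BEQ = ceil($96322 / $23/unit) = ceil(4187.91) = 4188 units

4188 units


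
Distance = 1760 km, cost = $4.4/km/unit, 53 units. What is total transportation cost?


TC = dist * cost * units = 1760 * 4.4 * 53 = $410432.00

$410432.00


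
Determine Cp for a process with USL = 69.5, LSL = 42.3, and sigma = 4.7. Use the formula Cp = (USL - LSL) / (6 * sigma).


Cp = (69.5 - 42.3) / (6 * 4.7)

0.96


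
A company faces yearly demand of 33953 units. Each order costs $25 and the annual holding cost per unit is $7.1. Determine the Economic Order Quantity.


Formula: EOQ = sqrt(2 * D * S / H)
Numerator: 2 * 33953 * 25 = 1697650
2DS/H = 1697650 / 7.1 = 239105.6
EOQ = sqrt(239105.6) = 489.0 units

489.0 units


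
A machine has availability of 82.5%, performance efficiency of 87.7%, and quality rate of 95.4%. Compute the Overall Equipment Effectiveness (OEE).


Formula: OEE = Availability * Performance * Quality / 10000
A * P = 82.5% * 87.7% / 100 = 72.35%
OEE = 72.35% * 95.4% / 100 = 69.0%

69.0%


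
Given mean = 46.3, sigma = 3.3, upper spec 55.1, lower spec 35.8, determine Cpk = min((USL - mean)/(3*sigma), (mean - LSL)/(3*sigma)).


Cpu = (55.1 - 46.3) / (3 * 3.3) = 0.89
Cpl = (46.3 - 35.8) / (3 * 3.3) = 1.06
Cpk = min(0.89, 1.06) = 0.89

0.89


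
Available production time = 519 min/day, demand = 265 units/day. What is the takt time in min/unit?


Formula: Takt Time = Available Production Time / Customer Demand
Takt = 519 min/day / 265 units/day
Takt = 1.96 min/unit

1.96 min/unit


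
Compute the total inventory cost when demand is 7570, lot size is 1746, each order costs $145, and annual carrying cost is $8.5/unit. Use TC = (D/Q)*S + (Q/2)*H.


TC = 7570/1746 * 145 + 1746/2 * 8.5

$8049.17


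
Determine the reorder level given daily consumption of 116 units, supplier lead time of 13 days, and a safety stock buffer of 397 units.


Formula: ROP = (Daily Demand * Lead Time) + Safety Stock
Demand during lead time = 116 * 13 = 1508 units
ROP = 1508 + 397 = 1905 units

1905 units


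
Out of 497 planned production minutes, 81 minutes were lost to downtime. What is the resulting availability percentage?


Formula: Availability = (Planned Time - Downtime) / Planned Time * 100
Uptime = 497 - 81 = 416 min
Availability = 416 / 497 * 100 = 83.7%

83.7%


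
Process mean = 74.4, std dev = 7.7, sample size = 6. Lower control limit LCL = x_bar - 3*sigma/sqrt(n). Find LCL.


LCL = 74.4 - 3 * 7.7 / sqrt(6)

64.97


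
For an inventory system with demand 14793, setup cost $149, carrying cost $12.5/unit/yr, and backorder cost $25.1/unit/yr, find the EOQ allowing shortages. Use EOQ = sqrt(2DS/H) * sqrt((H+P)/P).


Formula: EOQ* = sqrt(2DS/H) * sqrt((H+P)/P)
Base EOQ = sqrt(2*14793*149/12.5) = 593.86 units
Correction = sqrt((12.5+25.1)/25.1) = 1.22393
EOQ* = 593.86 * 1.22393 = 726.8 units

726.8 units


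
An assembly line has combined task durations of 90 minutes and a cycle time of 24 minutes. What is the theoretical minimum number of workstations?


Formula: N_min = ceil(Sum of Task Times / Cycle Time)
N_min = ceil(90 min / 24 min) = ceil(3.75)
N_min = 4 stations

4


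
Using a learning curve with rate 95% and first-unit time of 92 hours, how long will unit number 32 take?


Formula: T_n = T_1 * (learning_rate)^(log2(n)) where learning_rate = rate/100
Doublings = log2(32) = 5
T_n = 92 * 0.95^5
T_n = 92 * 0.7738 = 71.2 hours

71.2 hours


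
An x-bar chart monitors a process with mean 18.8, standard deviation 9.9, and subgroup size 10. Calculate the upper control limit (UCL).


UCL = 18.8 + 3 * 9.9 / sqrt(10)

28.19


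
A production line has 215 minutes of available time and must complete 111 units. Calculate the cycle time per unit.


Formula: CT = Available Time / Number of Units
CT = 215 min / 111 units
CT = 1.94 min/unit

1.94 min/unit


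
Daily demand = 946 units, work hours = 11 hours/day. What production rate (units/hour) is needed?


Formula: Production Rate = Daily Demand / Available Hours
Rate = 946 units/day / 11 hours/day
Rate = 86.0 units/hour

86.0 units/hour


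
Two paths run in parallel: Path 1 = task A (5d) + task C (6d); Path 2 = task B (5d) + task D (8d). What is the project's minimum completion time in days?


Path 1 = 5 + 6 = 11 days
Path 2 = 5 + 8 = 13 days
Duration = max(11, 13) = 13 days

13 days


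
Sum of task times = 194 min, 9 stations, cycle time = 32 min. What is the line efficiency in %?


Formula: Efficiency = Sum of Task Times / (N_stations * CT) * 100
Total station capacity = 9 stations * 32 min = 288 min
Efficiency = 194 / 288 * 100 = 67.4%

67.4%


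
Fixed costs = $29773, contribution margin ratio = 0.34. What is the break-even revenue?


Formula: BER = Fixed Costs / Contribution Margin Ratio
BER = $29773 / 0.34
BER = $87567.65 (to the nearest cent)

$87567.65


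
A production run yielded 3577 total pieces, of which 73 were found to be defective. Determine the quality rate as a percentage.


Formula: Quality Rate = Good Pieces / Total Pieces * 100
Good pieces = 3577 - 73 = 3504
QR = 3504 / 3577 * 100 = 98.0%

98.0%


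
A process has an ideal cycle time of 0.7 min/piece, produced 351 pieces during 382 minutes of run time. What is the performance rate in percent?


Formula: Performance = (Ideal CT * Total Count) / Run Time * 100
Ideal output time = 0.7 * 351 = 245.7 min
Performance = 245.7 / 382 * 100 = 64.3%

64.3%


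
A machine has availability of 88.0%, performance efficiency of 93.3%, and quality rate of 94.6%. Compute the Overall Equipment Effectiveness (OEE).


Formula: OEE = Availability * Performance * Quality / 10000
A * P = 88.0% * 93.3% / 100 = 82.1%
OEE = 82.1% * 94.6% / 100 = 77.7%

77.7%


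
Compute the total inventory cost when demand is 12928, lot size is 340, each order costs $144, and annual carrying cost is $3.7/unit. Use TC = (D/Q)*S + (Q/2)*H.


TC = 12928/340 * 144 + 340/2 * 3.7

$6104.39


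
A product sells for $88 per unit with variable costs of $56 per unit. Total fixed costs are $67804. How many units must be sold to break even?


Formula: BEQ = Fixed Costs / (Price - Variable Cost)
Contribution margin = $88 - $56 = $32/unit
BEQ = ceil($67804 / $32/unit) = ceil(2118.88) = 2119 units

2119 units


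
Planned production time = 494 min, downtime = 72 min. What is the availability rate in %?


Formula: Availability = (Planned Time - Downtime) / Planned Time * 100
Uptime = 494 - 72 = 422 min
Availability = 422 / 494 * 100 = 85.4%

85.4%


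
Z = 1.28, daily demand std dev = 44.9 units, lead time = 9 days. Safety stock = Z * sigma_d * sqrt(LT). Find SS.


Formula: SS = z * sigma_d * sqrt(LT)
sqrt(LT) = sqrt(9) = 3.0
SS = 1.28 * 44.9 * 3.0
SS = 172.4 units

172.4 units


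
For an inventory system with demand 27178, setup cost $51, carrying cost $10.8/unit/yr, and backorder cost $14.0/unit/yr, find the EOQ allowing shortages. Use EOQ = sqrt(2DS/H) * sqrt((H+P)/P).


Formula: EOQ* = sqrt(2DS/H) * sqrt((H+P)/P)
Base EOQ = sqrt(2*27178*51/10.8) = 506.64 units
Correction = sqrt((10.8+14.0)/14.0) = 1.33095
EOQ* = 506.64 * 1.33095 = 674.3 units

674.3 units
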